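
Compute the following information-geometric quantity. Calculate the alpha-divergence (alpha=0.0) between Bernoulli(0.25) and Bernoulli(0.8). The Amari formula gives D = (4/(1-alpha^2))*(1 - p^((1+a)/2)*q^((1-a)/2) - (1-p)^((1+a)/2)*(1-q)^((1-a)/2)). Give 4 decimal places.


Amari alpha-divergence:
D = (4/(1-alpha^2))*(1 - p^((1+a)/2)*q^((1-a)/2) - (1-p)^((1+a)/2)*(1-q)^((1-a)/2)).
alpha = 0.0, p = 0.25, q = 0.8.
e1 = (1+alpha)/2 = 0.5, e2 = (1-alpha)/2 = 0.5.
t1 = p^e1 * q^e2 = 0.25^0.5 * 0.8^0.5 = 0.447214.
t2 = (1-p)^e1 * (1-q)^e2 = 0.75^0.5 * 0.2^0.5 = 0.387298.
4/(1-alpha^2) = 4.0.
D = 4.0*(1 - 0.447214 - 0.387298) = 0.6620

0.6620


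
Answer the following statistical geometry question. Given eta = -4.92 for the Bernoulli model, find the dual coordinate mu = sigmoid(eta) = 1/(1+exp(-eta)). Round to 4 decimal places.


Dual coordinate (expectation parameter) for Bernoulli:
mu = 1/(1+exp(-eta)).
eta = -4.92.
exp(-eta) = exp(4.92) = 137.002613.
mu = 1/(1+137.002613) = 0.0072

0.0072


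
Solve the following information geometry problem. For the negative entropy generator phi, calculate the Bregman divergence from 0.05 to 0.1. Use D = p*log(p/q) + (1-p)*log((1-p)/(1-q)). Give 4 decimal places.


Bregman divergence with negative entropy generator:
D = p*log(p/q) + (1-p)*log((1-p)/(1-q)).
p = 0.05, q = 0.1.
p*log(p/q) = 0.05*log(0.05/0.1) = -0.034657.
(1-p)*log((1-p)/(1-q)) = 0.95*log(0.95/0.9) = 0.051364.
D = -0.034657 + 0.051364 = 0.0167

0.0167


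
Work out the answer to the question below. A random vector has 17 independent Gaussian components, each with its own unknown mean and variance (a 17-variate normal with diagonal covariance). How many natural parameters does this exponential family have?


Exponential family dimension calculation:
Each univariate normal has two natural parameters (mu/sigma^2 and -1/(2 sigma^2)).
With 17 independent components, dim = 2 * 17 = 34.

34


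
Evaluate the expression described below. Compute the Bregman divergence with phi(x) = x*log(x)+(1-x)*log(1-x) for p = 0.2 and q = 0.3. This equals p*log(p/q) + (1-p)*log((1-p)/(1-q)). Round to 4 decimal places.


Bregman divergence with negative entropy generator:
D = p*log(p/q) + (1-p)*log((1-p)/(1-q)).
p = 0.2, q = 0.3.
p*log(p/q) = 0.2*log(0.2/0.3) = -0.081093.
(1-p)*log((1-p)/(1-q)) = 0.8*log(0.8/0.7) = 0.106825.
D = -0.081093 + 0.106825 = 0.0257

0.0257


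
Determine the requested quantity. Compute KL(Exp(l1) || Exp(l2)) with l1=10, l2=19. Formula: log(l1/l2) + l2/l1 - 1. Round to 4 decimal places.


KL divergence for exponential family:
KL = log(l1/l2) + l2/l1 - 1.
log(10/19) = -0.641854.
19/10 = 1.9.
KL = -0.641854 + 1.9 - 1 = 0.2581

0.2581


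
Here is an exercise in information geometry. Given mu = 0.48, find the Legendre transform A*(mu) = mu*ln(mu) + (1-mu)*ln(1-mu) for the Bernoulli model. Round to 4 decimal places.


Legendre transform for Bernoulli:
A*(mu) = mu*log(mu) + (1-mu)*log(1-mu).
mu = 0.48, 1-mu = 0.52.
mu*log(mu) = 0.48*log(0.48) = -0.352305.
(1-mu)*log(1-mu) = 0.52*log(0.52) = -0.340042.
A* = -0.352305 + -0.340042 = -0.6923

-0.6923


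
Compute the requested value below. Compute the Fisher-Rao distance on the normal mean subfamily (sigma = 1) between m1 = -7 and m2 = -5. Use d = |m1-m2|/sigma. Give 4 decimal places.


On the fixed-variance normal subfamily, geodesic distance = |m1-m2|/sigma.
|-7 - -5| = 2.
sigma = 1.
d = 2/1 = 2.0000

2.0000


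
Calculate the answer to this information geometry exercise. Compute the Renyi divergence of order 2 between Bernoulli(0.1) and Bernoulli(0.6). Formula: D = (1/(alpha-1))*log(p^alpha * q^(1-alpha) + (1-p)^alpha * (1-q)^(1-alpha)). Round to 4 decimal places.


Renyi divergence of order alpha between Bernoulli distributions:
D = (1/(alpha-1))*log(p^alpha * q^(1-alpha) + (1-p)^alpha * (1-q)^(1-alpha)).
alpha = 2, p = 0.1, q = 0.6.
p^alpha * q^(1-alpha) = 0.1^2 * 0.6^-1 = 0.016667.
(1-p)^alpha * (1-q)^(1-alpha) = 0.9^2 * 0.4^-1 = 2.025.
sum = 0.016667 + 2.025 = 2.041667.
D = (1/1)*log(2.041667) = 0.7138

0.7138


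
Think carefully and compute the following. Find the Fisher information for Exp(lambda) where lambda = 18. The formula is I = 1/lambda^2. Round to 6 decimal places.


Fisher information for exponential: I(lambda) = 1/lambda^2.
lambda = 18, lambda^2 = 324.
I = 1/324 = 0.003086

0.003086


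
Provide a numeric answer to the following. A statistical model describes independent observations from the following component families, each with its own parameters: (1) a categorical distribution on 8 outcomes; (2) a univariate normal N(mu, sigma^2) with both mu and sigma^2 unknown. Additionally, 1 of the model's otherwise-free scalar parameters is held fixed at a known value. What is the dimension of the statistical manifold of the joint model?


The dimension of a statistical manifold equals the number of free
(independent) real parameters of the model. For a product of independent
blocks the parameter counts add.
- categorical on 8 outcomes (probabilities sum to 1): 8-1 = 7.
- normal (mu, sigma^2): 2.
Total = 7 + 2 = 9.
1 parameter(s) fixed at known values: 9 - 1 = 8.
Dimension = 8

8


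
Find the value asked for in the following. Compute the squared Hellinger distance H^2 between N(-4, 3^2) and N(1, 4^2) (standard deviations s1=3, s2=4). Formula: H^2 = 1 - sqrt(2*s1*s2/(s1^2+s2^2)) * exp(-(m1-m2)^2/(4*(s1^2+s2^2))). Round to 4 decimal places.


Squared Hellinger distance for Gaussians:
H^2 = 1 - sqrt(2*s1*s2/(s1^2+s2^2)) * exp(-(m1-m2)^2/(4*(s1^2+s2^2))).
s1^2 = 9, s2^2 = 16, s1^2+s2^2 = 25.
sqrt(2*3*4/(25)) = 0.979796.
(m1-m2)^2 = (-5)^2 = 25.
exp(-25/(4*25)) = exp(-0.25) = 0.778801.
H^2 = 1 - 0.979796*0.778801 = 0.2369

0.2369


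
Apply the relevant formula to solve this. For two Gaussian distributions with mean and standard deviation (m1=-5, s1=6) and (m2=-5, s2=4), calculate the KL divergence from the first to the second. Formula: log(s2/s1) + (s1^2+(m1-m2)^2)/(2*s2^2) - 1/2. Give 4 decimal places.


KL divergence between normal distributions:
KL = log(s2/s1) + (s1^2 + (m1-m2)^2)/(2*s2^2) - 1/2.
log(4/6) = -0.405465.
(6^2 + (-5--5)^2)/(2*4^2) = (36 + 0)/32 = 1.125.
KL = -0.405465 + 1.125 - 0.5 = 0.2195

0.2195


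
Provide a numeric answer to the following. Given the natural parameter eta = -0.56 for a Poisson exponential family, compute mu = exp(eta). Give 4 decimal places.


Expectation parameter for Poisson exponential family:
mu = exp(eta).
eta = -0.56.
mu = exp(-0.56) = 0.5712

0.5712


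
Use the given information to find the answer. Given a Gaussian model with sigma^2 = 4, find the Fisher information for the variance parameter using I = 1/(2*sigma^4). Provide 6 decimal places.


Fisher information for variance: I(sigma^2) = 1/(2*sigma^4).
sigma^2 = 4, so sigma^4 = 16.
I = 1/(2*16) = 1/32 = 0.031250

0.031250


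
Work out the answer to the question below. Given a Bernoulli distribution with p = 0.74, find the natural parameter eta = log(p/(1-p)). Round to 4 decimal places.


Natural parameter for Bernoulli: eta = log(p/(1-p)).
p = 0.74, 1-p = 0.26.
p/(1-p) = 2.846154.
eta = log(2.846154) = 1.0460

1.0460


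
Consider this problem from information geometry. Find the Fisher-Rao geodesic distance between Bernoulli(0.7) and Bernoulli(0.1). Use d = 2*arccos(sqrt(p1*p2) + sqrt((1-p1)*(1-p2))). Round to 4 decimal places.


Geodesic distance on Bernoulli manifold:
d(p1,p2) = 2*arccos(sqrt(p1*p2) + sqrt((1-p1)*(1-p2))).
sqrt(p1*p2) = sqrt(0.7*0.1) = 0.264575.
sqrt((1-p1)*(1-p2)) = sqrt(0.3*0.9) = 0.519615.
arg = 0.264575 + 0.519615 = 0.78419.
d = 2*arccos(0.78419) = 1.3388

1.3388


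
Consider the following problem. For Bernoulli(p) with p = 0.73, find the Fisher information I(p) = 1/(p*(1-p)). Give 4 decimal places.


For Bernoulli(p), Fisher information is I(p) = 1/(p*(1-p)).
p = 0.73, 1-p = 0.27.
p*(1-p) = 0.1971.
I(p) = 1/0.1971 = 5.0736

5.0736


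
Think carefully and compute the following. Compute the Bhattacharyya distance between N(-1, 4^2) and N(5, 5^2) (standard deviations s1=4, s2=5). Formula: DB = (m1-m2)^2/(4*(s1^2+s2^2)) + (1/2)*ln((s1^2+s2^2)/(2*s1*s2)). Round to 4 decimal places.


Bhattacharyya distance between two Gaussians:
DB = (m1-m2)^2/(4*(s1^2+s2^2)) + (1/2)*ln((s1^2+s2^2)/(2*s1*s2)).
(m1-m2)^2 = (-6)^2 = 36.
s1^2+s2^2 = 16 + 25 = 41.
term1 = 36/164 = 0.219512.
term2 = 0.5*ln(41/40.0) = 0.012346.
DB = 0.219512 + 0.012346 = 0.2319

0.2319


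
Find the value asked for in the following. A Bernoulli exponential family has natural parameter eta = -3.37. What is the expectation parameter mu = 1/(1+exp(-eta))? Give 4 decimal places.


Dual coordinate (expectation parameter) for Bernoulli:
mu = 1/(1+exp(-eta)).
eta = -3.37.
exp(-eta) = exp(3.37) = 29.078527.
mu = 1/(1+29.078527) = 0.0332

0.0332


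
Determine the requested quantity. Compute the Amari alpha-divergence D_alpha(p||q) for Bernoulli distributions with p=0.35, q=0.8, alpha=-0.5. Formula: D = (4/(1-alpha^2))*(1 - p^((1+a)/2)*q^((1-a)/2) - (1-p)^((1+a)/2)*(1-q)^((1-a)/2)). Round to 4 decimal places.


Amari alpha-divergence:
D = (4/(1-alpha^2))*(1 - p^((1+a)/2)*q^((1-a)/2) - (1-p)^((1+a)/2)*(1-q)^((1-a)/2)).
alpha = -0.5, p = 0.35, q = 0.8.
e1 = (1+alpha)/2 = 0.25, e2 = (1-alpha)/2 = 0.75.
t1 = p^e1 * q^e2 = 0.35^0.25 * 0.8^0.75 = 0.650631.
t2 = (1-p)^e1 * (1-q)^e2 = 0.65^0.25 * 0.2^0.75 = 0.268535.
4/(1-alpha^2) = 5.333333.
D = 5.333333*(1 - 0.650631 - 0.268535) = 0.4311

0.4311


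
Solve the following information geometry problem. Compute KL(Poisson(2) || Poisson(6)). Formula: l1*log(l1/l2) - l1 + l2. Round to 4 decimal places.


KL divergence for Poisson:
KL = l1*log(l1/l2) - l1 + l2.
l1 = 2, l2 = 6.
log(2/6) = -1.098612.
l1*log(l1/l2) = 2 * -1.098612 = -2.197225.
KL = -2.197225 - 2 + 6 = 1.8028

1.8028


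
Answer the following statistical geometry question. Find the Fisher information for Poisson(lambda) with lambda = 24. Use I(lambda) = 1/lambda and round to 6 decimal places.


Fisher information for Poisson: I(lambda) = 1/lambda.
lambda = 24.
I(lambda) = 1/24 = 0.041667

0.041667


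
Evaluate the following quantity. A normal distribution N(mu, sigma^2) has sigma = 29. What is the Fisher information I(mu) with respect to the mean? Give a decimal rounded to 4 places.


The Fisher information for the mean of a normal distribution is I(mu) = 1/sigma^2.
sigma = 29, so sigma^2 = 841.
I(mu) = 1/841 = 0.0012

0.0012


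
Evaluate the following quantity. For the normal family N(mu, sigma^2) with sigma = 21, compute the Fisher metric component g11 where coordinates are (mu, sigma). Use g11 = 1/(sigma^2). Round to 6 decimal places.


For the 2-parameter normal family, the Fisher metric has:
  g11 = 1/sigma^2, g22 = 2/sigma^2.
sigma = 21, sigma^2 = 441.
g11 = 0.002268

0.002268


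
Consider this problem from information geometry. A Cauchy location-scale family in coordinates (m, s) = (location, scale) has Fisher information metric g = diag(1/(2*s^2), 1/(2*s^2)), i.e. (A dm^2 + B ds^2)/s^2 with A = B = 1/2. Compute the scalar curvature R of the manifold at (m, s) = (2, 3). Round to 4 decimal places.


The metric has the form g = (A dm^2 + B ds^2)/s^2 with A = 1/2, B = 1/2.
Substitute u = sqrt(A/B)*m: g = B*(du^2 + ds^2)/s^2, i.e. B times the
Poincare upper half-plane metric, which has constant Gaussian curvature -1.
Scaling a 2D metric by a constant c divides the Gaussian curvature by c,
so K = -1/B = -1/(1/2) = -2.0000 everywhere (the point (m, s) = (2, 3) is irrelevant:
the curvature is constant).
Scalar curvature in dimension 2: R = 2K = -2/(1/2) = -4.0000.

-4.0000


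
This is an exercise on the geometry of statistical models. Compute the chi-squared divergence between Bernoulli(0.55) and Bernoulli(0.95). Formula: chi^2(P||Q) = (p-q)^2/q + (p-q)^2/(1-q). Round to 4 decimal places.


Chi-squared divergence between Bernoulli distributions:
chi^2 = (p-q)^2/q + (p-q)^2/(1-q).
p = 0.55, q = 0.95, p-q = -0.4.
(p-q)^2 = 0.16.
term1 = 0.16/0.95 = 0.168421.
term2 = 0.16/0.05 = 3.2.
chi^2 = 0.168421 + 3.2 = 3.3684

3.3684


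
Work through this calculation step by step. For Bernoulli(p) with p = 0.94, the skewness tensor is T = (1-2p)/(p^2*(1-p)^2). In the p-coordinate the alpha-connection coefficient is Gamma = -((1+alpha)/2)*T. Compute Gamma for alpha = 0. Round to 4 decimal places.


Skewness (Amari-Chentsov) tensor: T = (1-2p)/(p^2*(1-p)^2).
p = 0.94, 1-2p = -0.88, p^2 = 0.8836, (1-p)^2 = 0.0036.
T = -0.88/(0.8836 * 0.0036) = -276.646044.
In the p-coordinate, Gamma^(alpha) = Gamma^(0) - (alpha/2)*T with Gamma^(0) = (1/2)*g'(p) = -T/2,
so Gamma^(alpha) = -((1+alpha)/2)*T.
alpha = 0, -(1+alpha)/2 = -0.5.
Gamma = -0.5 * -276.646044 = 138.3230

138.3230


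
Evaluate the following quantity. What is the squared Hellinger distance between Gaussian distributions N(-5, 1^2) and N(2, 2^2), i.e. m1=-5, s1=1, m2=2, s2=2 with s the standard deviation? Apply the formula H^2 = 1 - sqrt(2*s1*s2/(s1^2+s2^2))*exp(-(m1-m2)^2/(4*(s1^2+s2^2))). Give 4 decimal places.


Squared Hellinger distance for Gaussians:
H^2 = 1 - sqrt(2*s1*s2/(s1^2+s2^2)) * exp(-(m1-m2)^2/(4*(s1^2+s2^2))).
s1^2 = 1, s2^2 = 4, s1^2+s2^2 = 5.
sqrt(2*1*2/(5)) = 0.894427.
(m1-m2)^2 = (-7)^2 = 49.
exp(-49/(4*5)) = exp(-2.45) = 0.086294.
H^2 = 1 - 0.894427*0.086294 = 0.9228

0.9228


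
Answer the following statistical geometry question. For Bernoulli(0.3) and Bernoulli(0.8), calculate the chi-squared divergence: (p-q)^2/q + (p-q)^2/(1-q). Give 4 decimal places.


Chi-squared divergence between Bernoulli distributions:
chi^2 = (p-q)^2/q + (p-q)^2/(1-q).
p = 0.3, q = 0.8, p-q = -0.5.
(p-q)^2 = 0.25.
term1 = 0.25/0.8 = 0.3125.
term2 = 0.25/0.2 = 1.25.
chi^2 = 0.3125 + 1.25 = 1.5625

1.5625


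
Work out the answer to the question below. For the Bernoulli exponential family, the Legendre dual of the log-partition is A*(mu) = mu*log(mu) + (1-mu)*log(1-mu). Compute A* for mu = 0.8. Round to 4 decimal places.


Legendre transform for Bernoulli:
A*(mu) = mu*log(mu) + (1-mu)*log(1-mu).
mu = 0.8, 1-mu = 0.2.
mu*log(mu) = 0.8*log(0.8) = -0.178515.
(1-mu)*log(1-mu) = 0.2*log(0.2) = -0.321888.
A* = -0.178515 + -0.321888 = -0.5004

-0.5004


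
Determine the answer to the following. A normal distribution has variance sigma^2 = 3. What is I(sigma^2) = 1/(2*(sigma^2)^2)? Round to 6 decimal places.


Fisher information for variance: I(sigma^2) = 1/(2*sigma^4).
sigma^2 = 3, so sigma^4 = 9.
I = 1/(2*9) = 1/18 = 0.055556

0.055556


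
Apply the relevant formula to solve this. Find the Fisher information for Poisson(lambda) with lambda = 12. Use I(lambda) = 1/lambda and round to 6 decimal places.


Fisher information for Poisson: I(lambda) = 1/lambda.
lambda = 12.
I(lambda) = 1/12 = 0.083333

0.083333


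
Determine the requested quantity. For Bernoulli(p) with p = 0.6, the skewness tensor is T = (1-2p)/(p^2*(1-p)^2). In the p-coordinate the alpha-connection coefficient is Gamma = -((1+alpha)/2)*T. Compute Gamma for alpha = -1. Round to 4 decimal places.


Skewness (Amari-Chentsov) tensor: T = (1-2p)/(p^2*(1-p)^2).
p = 0.6, 1-2p = -0.2, p^2 = 0.36, (1-p)^2 = 0.16.
T = -0.2/(0.36 * 0.16) = -3.472222.
In the p-coordinate, Gamma^(alpha) = Gamma^(0) - (alpha/2)*T with Gamma^(0) = (1/2)*g'(p) = -T/2,
so Gamma^(alpha) = -((1+alpha)/2)*T.
alpha = -1, -(1+alpha)/2 = 0.0.
Gamma = 0.0 * -3.472222 = 0.0000

0.0000


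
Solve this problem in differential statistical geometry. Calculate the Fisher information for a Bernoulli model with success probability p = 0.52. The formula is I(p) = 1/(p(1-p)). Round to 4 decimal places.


For Bernoulli(p), Fisher information is I(p) = 1/(p*(1-p)).
p = 0.52, 1-p = 0.48.
p*(1-p) = 0.2496.
I(p) = 1/0.2496 = 4.0064

4.0064


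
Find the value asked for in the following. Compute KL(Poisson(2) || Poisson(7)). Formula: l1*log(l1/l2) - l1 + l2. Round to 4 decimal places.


KL divergence for Poisson:
KL = l1*log(l1/l2) - l1 + l2.
l1 = 2, l2 = 7.
log(2/7) = -1.252763.
l1*log(l1/l2) = 2 * -1.252763 = -2.505526.
KL = -2.505526 - 2 + 7 = 2.4945

2.4945


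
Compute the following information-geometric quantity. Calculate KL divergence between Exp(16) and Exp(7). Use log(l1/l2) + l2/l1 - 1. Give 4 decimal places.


KL divergence for exponential family:
KL = log(l1/l2) + l2/l1 - 1.
log(16/7) = 0.826679.
7/16 = 0.4375.
KL = 0.826679 + 0.4375 - 1 = 0.2642

0.2642


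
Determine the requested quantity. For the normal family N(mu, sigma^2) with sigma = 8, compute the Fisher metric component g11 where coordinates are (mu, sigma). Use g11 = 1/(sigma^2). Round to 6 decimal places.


For the 2-parameter normal family, the Fisher metric has:
  g11 = 1/sigma^2, g22 = 2/sigma^2.
sigma = 8, sigma^2 = 64.
g11 = 0.015625

0.015625


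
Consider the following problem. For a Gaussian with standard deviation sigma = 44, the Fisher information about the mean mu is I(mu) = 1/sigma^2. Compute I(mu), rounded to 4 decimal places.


The Fisher information for the mean of a normal distribution is I(mu) = 1/sigma^2.
sigma = 44, so sigma^2 = 1936.
I(mu) = 1/1936 = 0.0005

0.0005


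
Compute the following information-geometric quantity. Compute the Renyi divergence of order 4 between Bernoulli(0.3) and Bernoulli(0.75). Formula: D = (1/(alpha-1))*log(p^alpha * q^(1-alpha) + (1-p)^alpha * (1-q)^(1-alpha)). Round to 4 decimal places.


Renyi divergence of order alpha between Bernoulli distributions:
D = (1/(alpha-1))*log(p^alpha * q^(1-alpha) + (1-p)^alpha * (1-q)^(1-alpha)).
alpha = 4, p = 0.3, q = 0.75.
p^alpha * q^(1-alpha) = 0.3^4 * 0.75^-3 = 0.0192.
(1-p)^alpha * (1-q)^(1-alpha) = 0.7^4 * 0.25^-3 = 15.3664.
sum = 0.0192 + 15.3664 = 15.3856.
D = (1/3)*log(15.3856) = 0.9111

0.9111


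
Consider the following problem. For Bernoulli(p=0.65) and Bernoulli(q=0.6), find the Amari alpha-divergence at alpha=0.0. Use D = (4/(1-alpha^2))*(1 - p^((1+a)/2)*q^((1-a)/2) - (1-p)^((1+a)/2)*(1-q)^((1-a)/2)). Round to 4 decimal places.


Amari alpha-divergence:
D = (4/(1-alpha^2))*(1 - p^((1+a)/2)*q^((1-a)/2) - (1-p)^((1+a)/2)*(1-q)^((1-a)/2)).
alpha = 0.0, p = 0.65, q = 0.6.
e1 = (1+alpha)/2 = 0.5, e2 = (1-alpha)/2 = 0.5.
t1 = p^e1 * q^e2 = 0.65^0.5 * 0.6^0.5 = 0.6245.
t2 = (1-p)^e1 * (1-q)^e2 = 0.35^0.5 * 0.4^0.5 = 0.374166.
4/(1-alpha^2) = 4.0.
D = 4.0*(1 - 0.6245 - 0.374166) = 0.0053

0.0053


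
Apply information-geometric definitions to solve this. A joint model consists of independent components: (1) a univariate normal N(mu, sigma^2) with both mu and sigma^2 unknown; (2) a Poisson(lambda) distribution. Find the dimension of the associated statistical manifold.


The dimension of a statistical manifold equals the number of free
(independent) real parameters of the model. For a product of independent
blocks the parameter counts add.
- normal (mu, sigma^2): 2.
- Poisson (lambda): 1.
Total = 2 + 1 = 3.
Dimension = 3

3


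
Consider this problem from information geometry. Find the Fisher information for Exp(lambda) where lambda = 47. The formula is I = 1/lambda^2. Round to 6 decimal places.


Fisher information for exponential: I(lambda) = 1/lambda^2.
lambda = 47, lambda^2 = 2209.
I = 1/2209 = 0.000453

0.000453


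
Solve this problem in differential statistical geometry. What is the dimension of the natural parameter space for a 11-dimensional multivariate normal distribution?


Exponential family dimension calculation:
For 11-dim MVN: mean has 11 params, covariance has 11*12/2 = 66 unique entries.
Total dim = 11 + 66 = 77.

77


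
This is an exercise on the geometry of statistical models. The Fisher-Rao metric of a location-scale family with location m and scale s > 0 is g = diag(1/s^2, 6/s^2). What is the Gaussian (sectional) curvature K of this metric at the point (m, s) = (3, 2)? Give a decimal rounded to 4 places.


The metric has the form g = (A dm^2 + B ds^2)/s^2 with A = 1, B = 6.
Substitute u = sqrt(A/B)*m: g = B*(du^2 + ds^2)/s^2, i.e. B times the
Poincare upper half-plane metric, which has constant Gaussian curvature -1.
Scaling a 2D metric by a constant c divides the Gaussian curvature by c,
so K = -1/B = -1/(6) = -0.1667 everywhere (the point (m, s) = (3, 2) is irrelevant:
the curvature is constant).
The requested Gaussian curvature is K = -0.1667.

-0.1667


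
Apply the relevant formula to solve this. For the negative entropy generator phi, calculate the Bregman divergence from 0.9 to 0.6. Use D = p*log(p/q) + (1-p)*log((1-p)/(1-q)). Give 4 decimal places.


Bregman divergence with negative entropy generator:
D = p*log(p/q) + (1-p)*log((1-p)/(1-q)).
p = 0.9, q = 0.6.
p*log(p/q) = 0.9*log(0.9/0.6) = 0.364919.
(1-p)*log((1-p)/(1-q)) = 0.1*log(0.1/0.4) = -0.138629.
D = 0.364919 + -0.138629 = 0.2263

0.2263


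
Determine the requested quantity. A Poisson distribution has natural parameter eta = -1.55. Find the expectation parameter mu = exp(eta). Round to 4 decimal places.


Expectation parameter for Poisson exponential family:
mu = exp(eta).
eta = -1.55.
mu = exp(-1.55) = 0.2122

0.2122


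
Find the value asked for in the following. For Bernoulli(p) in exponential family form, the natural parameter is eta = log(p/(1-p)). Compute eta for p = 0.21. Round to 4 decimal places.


Natural parameter for Bernoulli: eta = log(p/(1-p)).
p = 0.21, 1-p = 0.79.
p/(1-p) = 0.265823.
eta = log(0.265823) = -1.3249

-1.3249


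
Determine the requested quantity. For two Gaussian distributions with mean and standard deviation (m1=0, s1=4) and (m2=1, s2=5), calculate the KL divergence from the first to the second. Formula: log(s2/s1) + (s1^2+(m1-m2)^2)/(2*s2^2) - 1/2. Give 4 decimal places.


KL divergence between normal distributions:
KL = log(s2/s1) + (s1^2 + (m1-m2)^2)/(2*s2^2) - 1/2.
log(5/4) = 0.223144.
(4^2 + (0-1)^2)/(2*5^2) = (16 + 1)/50 = 0.34.
KL = 0.223144 + 0.34 - 0.5 = 0.0631

0.0631


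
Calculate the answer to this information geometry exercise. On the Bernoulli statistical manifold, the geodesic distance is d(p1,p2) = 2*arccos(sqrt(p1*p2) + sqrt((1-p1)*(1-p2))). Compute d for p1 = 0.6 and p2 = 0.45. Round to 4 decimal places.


Geodesic distance on Bernoulli manifold:
d(p1,p2) = 2*arccos(sqrt(p1*p2) + sqrt((1-p1)*(1-p2))).
sqrt(p1*p2) = sqrt(0.6*0.45) = 0.519615.
sqrt((1-p1)*(1-p2)) = sqrt(0.4*0.55) = 0.469042.
arg = 0.519615 + 0.469042 = 0.988657.
d = 2*arccos(0.988657) = 0.3015

0.3015


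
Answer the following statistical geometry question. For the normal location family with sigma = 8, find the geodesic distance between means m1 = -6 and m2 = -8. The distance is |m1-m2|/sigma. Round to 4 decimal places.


On the fixed-variance normal subfamily, geodesic distance = |m1-m2|/sigma.
|-6 - -8| = 2.
sigma = 8.
d = 2/8 = 0.2500

0.2500


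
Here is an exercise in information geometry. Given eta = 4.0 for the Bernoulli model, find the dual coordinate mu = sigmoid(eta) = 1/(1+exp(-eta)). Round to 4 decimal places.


Dual coordinate (expectation parameter) for Bernoulli:
mu = 1/(1+exp(-eta)).
eta = 4.0.
exp(-eta) = exp(-4.0) = 0.018316.
mu = 1/(1+0.018316) = 0.9820

0.9820


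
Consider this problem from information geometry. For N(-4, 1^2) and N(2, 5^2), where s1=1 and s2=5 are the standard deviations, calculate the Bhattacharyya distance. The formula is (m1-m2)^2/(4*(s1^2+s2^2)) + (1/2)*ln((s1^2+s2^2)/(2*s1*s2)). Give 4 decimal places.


Bhattacharyya distance between two Gaussians:
DB = (m1-m2)^2/(4*(s1^2+s2^2)) + (1/2)*ln((s1^2+s2^2)/(2*s1*s2)).
(m1-m2)^2 = (-6)^2 = 36.
s1^2+s2^2 = 1 + 25 = 26.
term1 = 36/104 = 0.346154.
term2 = 0.5*ln(26/10.0) = 0.477756.
DB = 0.346154 + 0.477756 = 0.8239

0.8239


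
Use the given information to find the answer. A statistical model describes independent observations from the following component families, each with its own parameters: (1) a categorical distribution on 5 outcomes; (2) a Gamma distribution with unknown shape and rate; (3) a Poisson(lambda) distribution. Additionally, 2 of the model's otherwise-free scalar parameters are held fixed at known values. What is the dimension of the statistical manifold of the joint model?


The dimension of a statistical manifold equals the number of free
(independent) real parameters of the model. For a product of independent
blocks the parameter counts add.
- categorical on 5 outcomes (probabilities sum to 1): 5-1 = 4.
- Gamma (shape, rate): 2.
- Poisson (lambda): 1.
Total = 4 + 2 + 1 = 7.
2 parameter(s) fixed at known values: 7 - 2 = 5.
Dimension = 5

5


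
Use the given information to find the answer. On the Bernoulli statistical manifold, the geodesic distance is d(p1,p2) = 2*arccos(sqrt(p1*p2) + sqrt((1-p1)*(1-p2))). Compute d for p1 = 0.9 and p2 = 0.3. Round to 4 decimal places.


Geodesic distance on Bernoulli manifold:
d(p1,p2) = 2*arccos(sqrt(p1*p2) + sqrt((1-p1)*(1-p2))).
sqrt(p1*p2) = sqrt(0.9*0.3) = 0.519615.
sqrt((1-p1)*(1-p2)) = sqrt(0.1*0.7) = 0.264575.
arg = 0.519615 + 0.264575 = 0.78419.
d = 2*arccos(0.78419) = 1.3388

1.3388


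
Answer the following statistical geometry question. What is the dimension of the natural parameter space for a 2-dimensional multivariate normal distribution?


Exponential family dimension calculation:
For 2-dim MVN: mean has 2 params, covariance has 2*3/2 = 3 unique entries.
Total dim = 2 + 3 = 5.

5


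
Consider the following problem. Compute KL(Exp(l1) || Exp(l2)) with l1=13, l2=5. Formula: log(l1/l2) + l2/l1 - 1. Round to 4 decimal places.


KL divergence for exponential family:
KL = log(l1/l2) + l2/l1 - 1.
log(13/5) = 0.955511.
5/13 = 0.384615.
KL = 0.955511 + 0.384615 - 1 = 0.3401

0.3401


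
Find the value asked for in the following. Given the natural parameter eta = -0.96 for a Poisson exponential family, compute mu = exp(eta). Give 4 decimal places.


Expectation parameter for Poisson exponential family:
mu = exp(eta).
eta = -0.96.
mu = exp(-0.96) = 0.3829

0.3829


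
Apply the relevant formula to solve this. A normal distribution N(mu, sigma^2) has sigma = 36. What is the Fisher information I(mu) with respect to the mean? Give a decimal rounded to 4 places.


The Fisher information for the mean of a normal distribution is I(mu) = 1/sigma^2.
sigma = 36, so sigma^2 = 1296.
I(mu) = 1/1296 = 0.0008

0.0008


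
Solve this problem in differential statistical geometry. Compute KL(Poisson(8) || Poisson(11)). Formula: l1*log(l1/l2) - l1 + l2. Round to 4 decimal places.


KL divergence for Poisson:
KL = l1*log(l1/l2) - l1 + l2.
l1 = 8, l2 = 11.
log(8/11) = -0.318454.
l1*log(l1/l2) = 8 * -0.318454 = -2.54763.
KL = -2.54763 - 8 + 11 = 0.4524

0.4524


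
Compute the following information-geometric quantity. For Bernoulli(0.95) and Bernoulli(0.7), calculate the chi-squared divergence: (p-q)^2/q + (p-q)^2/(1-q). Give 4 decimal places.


Chi-squared divergence between Bernoulli distributions:
chi^2 = (p-q)^2/q + (p-q)^2/(1-q).
p = 0.95, q = 0.7, p-q = 0.25.
(p-q)^2 = 0.0625.
term1 = 0.0625/0.7 = 0.089286.
term2 = 0.0625/0.3 = 0.208333.
chi^2 = 0.089286 + 0.208333 = 0.2976

0.2976


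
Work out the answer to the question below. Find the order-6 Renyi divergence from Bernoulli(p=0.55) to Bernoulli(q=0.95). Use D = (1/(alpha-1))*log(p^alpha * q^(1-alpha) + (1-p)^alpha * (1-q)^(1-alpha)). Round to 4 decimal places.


Renyi divergence of order alpha between Bernoulli distributions:
D = (1/(alpha-1))*log(p^alpha * q^(1-alpha) + (1-p)^alpha * (1-q)^(1-alpha)).
alpha = 6, p = 0.55, q = 0.95.
p^alpha * q^(1-alpha) = 0.55^6 * 0.95^-5 = 0.035773.
(1-p)^alpha * (1-q)^(1-alpha) = 0.45^6 * 0.05^-5 = 26572.05.
sum = 0.035773 + 26572.05 = 26572.085773.
D = (1/5)*log(26572.085773) = 2.0375

2.0375


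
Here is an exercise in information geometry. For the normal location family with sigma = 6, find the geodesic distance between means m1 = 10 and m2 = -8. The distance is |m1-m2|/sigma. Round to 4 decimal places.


On the fixed-variance normal subfamily, geodesic distance = |m1-m2|/sigma.
|10 - -8| = 18.
sigma = 6.
d = 18/6 = 3.0000

3.0000


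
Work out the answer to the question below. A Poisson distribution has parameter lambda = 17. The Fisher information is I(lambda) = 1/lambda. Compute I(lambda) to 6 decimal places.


Fisher information for Poisson: I(lambda) = 1/lambda.
lambda = 17.
I(lambda) = 1/17 = 0.058824

0.058824


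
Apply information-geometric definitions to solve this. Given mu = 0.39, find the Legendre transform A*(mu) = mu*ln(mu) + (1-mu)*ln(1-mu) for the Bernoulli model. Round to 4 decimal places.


Legendre transform for Bernoulli:
A*(mu) = mu*log(mu) + (1-mu)*log(1-mu).
mu = 0.39, 1-mu = 0.61.
mu*log(mu) = 0.39*log(0.39) = -0.367227.
(1-mu)*log(1-mu) = 0.61*log(0.61) = -0.301521.
A* = -0.367227 + -0.301521 = -0.6687

-0.6687


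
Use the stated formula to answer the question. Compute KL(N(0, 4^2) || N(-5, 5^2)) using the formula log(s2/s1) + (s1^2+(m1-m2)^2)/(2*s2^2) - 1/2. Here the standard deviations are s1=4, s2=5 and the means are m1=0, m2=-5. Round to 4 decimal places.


KL divergence between normal distributions:
KL = log(s2/s1) + (s1^2 + (m1-m2)^2)/(2*s2^2) - 1/2.
log(5/4) = 0.223144.
(4^2 + (0--5)^2)/(2*5^2) = (16 + 25)/50 = 0.82.
KL = 0.223144 + 0.82 - 0.5 = 0.5431

0.5431


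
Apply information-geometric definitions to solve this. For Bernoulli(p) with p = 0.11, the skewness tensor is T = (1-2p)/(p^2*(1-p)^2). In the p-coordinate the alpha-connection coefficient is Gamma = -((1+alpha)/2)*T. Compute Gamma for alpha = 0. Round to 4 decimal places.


Skewness (Amari-Chentsov) tensor: T = (1-2p)/(p^2*(1-p)^2).
p = 0.11, 1-2p = 0.78, p^2 = 0.0121, (1-p)^2 = 0.7921.
T = 0.78/(0.0121 * 0.7921) = 81.382161.
In the p-coordinate, Gamma^(alpha) = Gamma^(0) - (alpha/2)*T with Gamma^(0) = (1/2)*g'(p) = -T/2,
so Gamma^(alpha) = -((1+alpha)/2)*T.
alpha = 0, -(1+alpha)/2 = -0.5.
Gamma = -0.5 * 81.382161 = -40.6911

-40.6911


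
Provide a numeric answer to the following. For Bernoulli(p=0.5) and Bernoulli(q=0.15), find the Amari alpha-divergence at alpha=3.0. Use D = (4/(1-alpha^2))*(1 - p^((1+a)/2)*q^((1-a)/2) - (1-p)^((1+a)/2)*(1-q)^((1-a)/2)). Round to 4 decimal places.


Amari alpha-divergence:
D = (4/(1-alpha^2))*(1 - p^((1+a)/2)*q^((1-a)/2) - (1-p)^((1+a)/2)*(1-q)^((1-a)/2)).
alpha = 3.0, p = 0.5, q = 0.15.
e1 = (1+alpha)/2 = 2.0, e2 = (1-alpha)/2 = -1.0.
t1 = p^e1 * q^e2 = 0.5^2.0 * 0.15^-1.0 = 1.666667.
t2 = (1-p)^e1 * (1-q)^e2 = 0.5^2.0 * 0.85^-1.0 = 0.294118.
4/(1-alpha^2) = -0.5.
D = -0.5*(1 - 1.666667 - 0.294118) = 0.4804

0.4804


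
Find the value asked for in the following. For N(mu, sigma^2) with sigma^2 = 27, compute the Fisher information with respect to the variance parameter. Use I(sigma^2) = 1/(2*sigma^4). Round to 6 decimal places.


Fisher information for variance: I(sigma^2) = 1/(2*sigma^4).
sigma^2 = 27, so sigma^4 = 729.
I = 1/(2*729) = 1/1458 = 0.000686

0.000686


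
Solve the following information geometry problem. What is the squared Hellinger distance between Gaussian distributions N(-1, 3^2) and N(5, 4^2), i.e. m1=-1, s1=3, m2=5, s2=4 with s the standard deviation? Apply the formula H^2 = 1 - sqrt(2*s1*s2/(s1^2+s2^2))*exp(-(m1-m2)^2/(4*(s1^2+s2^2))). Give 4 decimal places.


Squared Hellinger distance for Gaussians:
H^2 = 1 - sqrt(2*s1*s2/(s1^2+s2^2)) * exp(-(m1-m2)^2/(4*(s1^2+s2^2))).
s1^2 = 9, s2^2 = 16, s1^2+s2^2 = 25.
sqrt(2*3*4/(25)) = 0.979796.
(m1-m2)^2 = (-6)^2 = 36.
exp(-36/(4*25)) = exp(-0.36) = 0.697676.
H^2 = 1 - 0.979796*0.697676 = 0.3164

0.3164


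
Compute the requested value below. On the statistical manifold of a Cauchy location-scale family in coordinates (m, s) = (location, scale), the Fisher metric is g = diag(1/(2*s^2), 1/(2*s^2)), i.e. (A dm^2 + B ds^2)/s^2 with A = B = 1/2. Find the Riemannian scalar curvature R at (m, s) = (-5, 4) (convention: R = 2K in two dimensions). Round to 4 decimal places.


The metric has the form g = (A dm^2 + B ds^2)/s^2 with A = 1/2, B = 1/2.
Substitute u = sqrt(A/B)*m: g = B*(du^2 + ds^2)/s^2, i.e. B times the
Poincare upper half-plane metric, which has constant Gaussian curvature -1.
Scaling a 2D metric by a constant c divides the Gaussian curvature by c,
so K = -1/B = -1/(1/2) = -2.0000 everywhere (the point (m, s) = (-5, 4) is irrelevant:
the curvature is constant).
Scalar curvature in dimension 2: R = 2K = -2/(1/2) = -4.0000.

-4.0000


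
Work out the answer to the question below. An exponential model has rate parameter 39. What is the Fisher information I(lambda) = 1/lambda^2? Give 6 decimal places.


Fisher information for exponential: I(lambda) = 1/lambda^2.
lambda = 39, lambda^2 = 1521.
I = 1/1521 = 0.000657

0.000657


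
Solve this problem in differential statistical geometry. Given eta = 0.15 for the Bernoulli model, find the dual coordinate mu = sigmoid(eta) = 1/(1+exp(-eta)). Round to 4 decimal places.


Dual coordinate (expectation parameter) for Bernoulli:
mu = 1/(1+exp(-eta)).
eta = 0.15.
exp(-eta) = exp(-0.15) = 0.860708.
mu = 1/(1+0.860708) = 0.5374

0.5374


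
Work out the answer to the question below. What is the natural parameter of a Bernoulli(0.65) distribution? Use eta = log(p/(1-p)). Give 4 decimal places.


Natural parameter for Bernoulli: eta = log(p/(1-p)).
p = 0.65, 1-p = 0.35.
p/(1-p) = 1.857143.
eta = log(1.857143) = 0.6190

0.6190


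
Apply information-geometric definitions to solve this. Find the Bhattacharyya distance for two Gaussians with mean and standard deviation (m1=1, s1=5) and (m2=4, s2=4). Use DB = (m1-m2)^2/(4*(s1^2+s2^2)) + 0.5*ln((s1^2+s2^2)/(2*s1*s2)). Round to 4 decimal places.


Bhattacharyya distance between two Gaussians:
DB = (m1-m2)^2/(4*(s1^2+s2^2)) + (1/2)*ln((s1^2+s2^2)/(2*s1*s2)).
(m1-m2)^2 = (-3)^2 = 9.
s1^2+s2^2 = 25 + 16 = 41.
term1 = 9/164 = 0.054878.
term2 = 0.5*ln(41/40.0) = 0.012346.
DB = 0.054878 + 0.012346 = 0.0672

0.0672


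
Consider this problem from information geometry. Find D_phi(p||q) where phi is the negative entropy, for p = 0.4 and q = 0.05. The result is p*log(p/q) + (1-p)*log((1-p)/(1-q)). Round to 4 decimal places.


Bregman divergence with negative entropy generator:
D = p*log(p/q) + (1-p)*log((1-p)/(1-q)).
p = 0.4, q = 0.05.
p*log(p/q) = 0.4*log(0.4/0.05) = 0.831777.
(1-p)*log((1-p)/(1-q)) = 0.6*log(0.6/0.95) = -0.275719.
D = 0.831777 + -0.275719 = 0.5561

0.5561


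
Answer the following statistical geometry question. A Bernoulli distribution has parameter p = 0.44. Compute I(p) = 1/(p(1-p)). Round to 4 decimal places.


For Bernoulli(p), Fisher information is I(p) = 1/(p*(1-p)).
p = 0.44, 1-p = 0.56.
p*(1-p) = 0.2464.
I(p) = 1/0.2464 = 4.0584

4.0584


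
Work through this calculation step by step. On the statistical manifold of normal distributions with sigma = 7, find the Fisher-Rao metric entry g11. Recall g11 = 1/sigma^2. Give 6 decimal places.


For the 2-parameter normal family, the Fisher metric has:
  g11 = 1/sigma^2, g22 = 2/sigma^2.
sigma = 7, sigma^2 = 49.
g11 = 0.020408

0.020408


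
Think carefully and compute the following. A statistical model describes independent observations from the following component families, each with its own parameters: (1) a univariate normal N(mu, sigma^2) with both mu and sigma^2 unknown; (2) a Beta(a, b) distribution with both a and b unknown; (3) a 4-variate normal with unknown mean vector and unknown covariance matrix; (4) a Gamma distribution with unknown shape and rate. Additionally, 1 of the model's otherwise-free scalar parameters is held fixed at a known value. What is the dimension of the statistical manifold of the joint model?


The dimension of a statistical manifold equals the number of free
(independent) real parameters of the model. For a product of independent
blocks the parameter counts add.
- normal (mu, sigma^2): 2.
- Beta (a, b): 2.
- 4-variate normal: 4 (mean) + 4*5/2 = 10 (symmetric covariance) = 14.
- Gamma (shape, rate): 2.
Total = 2 + 2 + 14 + 2 = 20.
1 parameter(s) fixed at known values: 20 - 1 = 19.
Dimension = 19

19


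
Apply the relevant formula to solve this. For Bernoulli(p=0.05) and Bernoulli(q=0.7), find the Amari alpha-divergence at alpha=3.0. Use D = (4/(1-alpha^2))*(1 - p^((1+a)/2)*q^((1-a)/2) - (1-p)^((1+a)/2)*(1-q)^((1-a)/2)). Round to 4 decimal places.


Amari alpha-divergence:
D = (4/(1-alpha^2))*(1 - p^((1+a)/2)*q^((1-a)/2) - (1-p)^((1+a)/2)*(1-q)^((1-a)/2)).
alpha = 3.0, p = 0.05, q = 0.7.
e1 = (1+alpha)/2 = 2.0, e2 = (1-alpha)/2 = -1.0.
t1 = p^e1 * q^e2 = 0.05^2.0 * 0.7^-1.0 = 0.003571.
t2 = (1-p)^e1 * (1-q)^e2 = 0.95^2.0 * 0.3^-1.0 = 3.008333.
4/(1-alpha^2) = -0.5.
D = -0.5*(1 - 0.003571 - 3.008333) = 1.0060

1.0060


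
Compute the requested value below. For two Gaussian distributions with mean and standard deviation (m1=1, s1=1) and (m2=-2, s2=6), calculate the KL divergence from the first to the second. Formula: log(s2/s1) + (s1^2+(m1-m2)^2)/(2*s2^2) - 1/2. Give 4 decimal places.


KL divergence between normal distributions:
KL = log(s2/s1) + (s1^2 + (m1-m2)^2)/(2*s2^2) - 1/2.
log(6/1) = 1.791759.
(1^2 + (1--2)^2)/(2*6^2) = (1 + 9)/72 = 0.138889.
KL = 1.791759 + 0.138889 - 0.5 = 1.4306

1.4306


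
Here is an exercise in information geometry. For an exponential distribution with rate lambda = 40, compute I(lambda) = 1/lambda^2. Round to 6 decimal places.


Fisher information for exponential: I(lambda) = 1/lambda^2.
lambda = 40, lambda^2 = 1600.
I = 1/1600 = 0.000625

0.000625


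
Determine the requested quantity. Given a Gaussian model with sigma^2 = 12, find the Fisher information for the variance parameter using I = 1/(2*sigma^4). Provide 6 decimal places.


Fisher information for variance: I(sigma^2) = 1/(2*sigma^4).
sigma^2 = 12, so sigma^4 = 144.
I = 1/(2*144) = 1/288 = 0.003472

0.003472


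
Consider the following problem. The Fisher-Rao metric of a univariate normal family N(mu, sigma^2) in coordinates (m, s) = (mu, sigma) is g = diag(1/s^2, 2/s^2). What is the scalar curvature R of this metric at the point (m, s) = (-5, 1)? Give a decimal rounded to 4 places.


The metric has the form g = (A dm^2 + B ds^2)/s^2 with A = 1, B = 2.
Substitute u = sqrt(A/B)*m: g = B*(du^2 + ds^2)/s^2, i.e. B times the
Poincare upper half-plane metric, which has constant Gaussian curvature -1.
Scaling a 2D metric by a constant c divides the Gaussian curvature by c,
so K = -1/B = -1/(2) = -0.5000 everywhere (the point (m, s) = (-5, 1) is irrelevant:
the curvature is constant).
Scalar curvature in dimension 2: R = 2K = -2/(2) = -1.0000.

-1.0000


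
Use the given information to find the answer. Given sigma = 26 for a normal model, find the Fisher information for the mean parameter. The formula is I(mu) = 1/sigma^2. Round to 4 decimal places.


The Fisher information for the mean of a normal distribution is I(mu) = 1/sigma^2.
sigma = 26, so sigma^2 = 676.
I(mu) = 1/676 = 0.0015

0.0015


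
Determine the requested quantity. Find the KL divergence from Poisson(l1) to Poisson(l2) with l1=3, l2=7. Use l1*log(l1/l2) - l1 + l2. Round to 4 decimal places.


KL divergence for Poisson:
KL = l1*log(l1/l2) - l1 + l2.
l1 = 3, l2 = 7.
log(3/7) = -0.847298.
l1*log(l1/l2) = 3 * -0.847298 = -2.541894.
KL = -2.541894 - 3 + 7 = 1.4581

1.4581


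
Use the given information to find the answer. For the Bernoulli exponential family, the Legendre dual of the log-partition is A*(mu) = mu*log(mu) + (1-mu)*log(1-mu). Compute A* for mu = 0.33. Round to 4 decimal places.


Legendre transform for Bernoulli:
A*(mu) = mu*log(mu) + (1-mu)*log(1-mu).
mu = 0.33, 1-mu = 0.67.
mu*log(mu) = 0.33*log(0.33) = -0.365859.
(1-mu)*log(1-mu) = 0.67*log(0.67) = -0.26832.
A* = -0.365859 + -0.26832 = -0.6342

-0.6342


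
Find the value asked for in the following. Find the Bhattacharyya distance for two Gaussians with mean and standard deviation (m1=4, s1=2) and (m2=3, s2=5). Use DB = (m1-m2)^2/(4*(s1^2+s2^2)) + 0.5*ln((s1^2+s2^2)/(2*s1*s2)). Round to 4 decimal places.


Bhattacharyya distance between two Gaussians:
DB = (m1-m2)^2/(4*(s1^2+s2^2)) + (1/2)*ln((s1^2+s2^2)/(2*s1*s2)).
(m1-m2)^2 = (1)^2 = 1.
s1^2+s2^2 = 4 + 25 = 29.
term1 = 1/116 = 0.008621.
term2 = 0.5*ln(29/20.0) = 0.185782.
DB = 0.008621 + 0.185782 = 0.1944

0.1944


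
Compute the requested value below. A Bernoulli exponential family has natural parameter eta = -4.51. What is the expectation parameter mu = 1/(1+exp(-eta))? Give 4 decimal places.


Dual coordinate (expectation parameter) for Bernoulli:
mu = 1/(1+exp(-eta)).
eta = -4.51.
exp(-eta) = exp(4.51) = 90.921819.
mu = 1/(1+90.921819) = 0.0109

0.0109
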